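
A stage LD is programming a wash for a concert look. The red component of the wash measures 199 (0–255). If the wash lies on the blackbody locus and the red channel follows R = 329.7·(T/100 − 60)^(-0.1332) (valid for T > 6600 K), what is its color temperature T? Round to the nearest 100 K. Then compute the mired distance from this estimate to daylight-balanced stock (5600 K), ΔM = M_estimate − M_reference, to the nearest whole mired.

(t − 60)^(-0.1332) = 199/329.7 = 0.60358.
t − 60 = 0.60358^(1/-0.1332) = 0.60358^(-7.508) = 44.273, so t = 104.273.
T = 100·t = 10427 K → 10400 K to the nearest 100 K.
M_estimate = 10⁶/10400 = 96.15; M_reference = 10⁶/5600 = 178.57.
ΔM = 96.15 − 178.57 = -82.42 → -82 mireds.

-82 mireds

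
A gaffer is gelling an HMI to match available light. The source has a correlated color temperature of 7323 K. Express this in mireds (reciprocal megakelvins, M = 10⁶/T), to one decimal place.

M = 10⁶ / 7323 = 136.556 → 136.6 mireds.

136.6 mireds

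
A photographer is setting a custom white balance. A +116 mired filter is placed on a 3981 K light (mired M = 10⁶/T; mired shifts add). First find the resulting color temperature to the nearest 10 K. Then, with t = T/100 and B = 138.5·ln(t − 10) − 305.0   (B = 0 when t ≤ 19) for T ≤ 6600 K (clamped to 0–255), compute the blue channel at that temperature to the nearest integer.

89

M_in = 10⁶/3981 = 251.19; M_out = 251.19 + (+116) = 367.19.
T_out = 10⁶/367.19 = 2723.4 K → 2720 K; t = 27.2.
B = 138.5·ln(27.2 − 10) − 305.0 = 138.5·ln 17.2 − 305.0 = 138.5·2.8449 − 305.0 = 89.020.
Rounded: 89.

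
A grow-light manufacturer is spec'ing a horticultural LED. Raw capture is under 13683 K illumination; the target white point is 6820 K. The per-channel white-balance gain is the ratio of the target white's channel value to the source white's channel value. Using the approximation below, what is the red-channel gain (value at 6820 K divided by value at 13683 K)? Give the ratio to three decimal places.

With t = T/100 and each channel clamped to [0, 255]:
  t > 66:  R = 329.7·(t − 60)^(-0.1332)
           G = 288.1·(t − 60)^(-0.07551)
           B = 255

1.347

At 13683 K (t = 136.83):
  R = 329.7·(136.83 − 60)^(-0.1332) = 329.7·76.83^(-0.1332) = 329.7·0.56085 = 184.912.
At 6820 K (t = 68.2):
  R = 329.7·(68.2 − 60)^(-0.1332) = 329.7·8.2^(-0.1332) = 329.7·0.75558 = 249.114.
Gain = 249.114 / 184.912 = 1.3472 → 1.347.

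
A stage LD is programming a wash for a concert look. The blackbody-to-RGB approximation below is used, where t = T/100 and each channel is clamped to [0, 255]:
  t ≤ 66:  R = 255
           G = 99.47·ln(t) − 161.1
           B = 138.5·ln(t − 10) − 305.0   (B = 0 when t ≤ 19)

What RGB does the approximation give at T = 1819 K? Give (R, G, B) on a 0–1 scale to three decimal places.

t = 1819/100 = 18.19; the t ≤ 66 branch applies.
R = 255 by definition for t ≤ 66.
G = 99.47·ln 18.19 − 161.1 = 99.47·2.9009 − 161.1 = 127.450.
t = 18.19 ≤ 19, so B = 0.
Dividing each by 255: (1.0000, 0.4998, 0.0000) → (1.000, 0.500, 0.000).

(1.000, 0.500, 0.000)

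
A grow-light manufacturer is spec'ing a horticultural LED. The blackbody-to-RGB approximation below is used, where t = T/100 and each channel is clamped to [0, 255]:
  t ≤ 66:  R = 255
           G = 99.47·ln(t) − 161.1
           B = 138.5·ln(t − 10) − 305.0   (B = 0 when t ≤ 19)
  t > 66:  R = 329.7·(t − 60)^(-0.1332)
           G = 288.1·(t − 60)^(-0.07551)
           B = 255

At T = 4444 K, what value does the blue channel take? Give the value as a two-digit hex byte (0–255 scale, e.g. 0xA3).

t = 4444/100 = 44.44; the t ≤ 66 branch applies.
B = 138.5·ln(44.44 − 10) − 305.0 = 138.5·ln 34.44 − 305.0 = 138.5·3.5392 − 305.0 = 185.182.
Rounded: 185; in hex, 0xB9.

0xB9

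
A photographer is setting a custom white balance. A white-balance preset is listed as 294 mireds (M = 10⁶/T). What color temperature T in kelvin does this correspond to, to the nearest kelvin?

3401 K

T = 10⁶ / 294 = 3401.36 K → 3401 K.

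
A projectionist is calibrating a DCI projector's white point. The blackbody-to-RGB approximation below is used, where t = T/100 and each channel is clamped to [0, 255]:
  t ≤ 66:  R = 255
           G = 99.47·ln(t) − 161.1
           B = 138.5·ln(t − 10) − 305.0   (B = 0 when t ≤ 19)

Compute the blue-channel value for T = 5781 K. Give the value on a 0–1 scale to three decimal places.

0.904

t = 5781/100 = 57.81; the t ≤ 66 branch applies.
B = 138.5·ln(57.81 − 10) − 305.0 = 138.5·ln 47.81 − 305.0 = 138.5·3.8672 − 305.0 = 230.612.
On a 0–1 scale: 230.612/255 = 0.9044 → 0.904.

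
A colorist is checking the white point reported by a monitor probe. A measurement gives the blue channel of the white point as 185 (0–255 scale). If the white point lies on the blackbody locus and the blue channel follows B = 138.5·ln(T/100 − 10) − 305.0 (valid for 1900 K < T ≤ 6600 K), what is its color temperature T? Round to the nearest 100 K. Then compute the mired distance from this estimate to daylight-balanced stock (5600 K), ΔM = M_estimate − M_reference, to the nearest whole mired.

ln(t − 10) = (185 + 305.0) / 138.5 = 3.5379.
t − 10 = e^3.5379 = 34.395, so t = 44.395.
T = 100·t = 4439 K → 4400 K to the nearest 100 K.
M_estimate = 10⁶/4400 = 227.27; M_reference = 10⁶/5600 = 178.57.
ΔM = 227.27 − 178.57 = 48.70 → +49 mireds.

+49 mireds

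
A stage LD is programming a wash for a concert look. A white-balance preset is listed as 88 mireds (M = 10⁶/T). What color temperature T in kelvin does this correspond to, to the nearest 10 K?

11360 K

T = 10⁶ / 88 = 11363.64 K → 11360 K.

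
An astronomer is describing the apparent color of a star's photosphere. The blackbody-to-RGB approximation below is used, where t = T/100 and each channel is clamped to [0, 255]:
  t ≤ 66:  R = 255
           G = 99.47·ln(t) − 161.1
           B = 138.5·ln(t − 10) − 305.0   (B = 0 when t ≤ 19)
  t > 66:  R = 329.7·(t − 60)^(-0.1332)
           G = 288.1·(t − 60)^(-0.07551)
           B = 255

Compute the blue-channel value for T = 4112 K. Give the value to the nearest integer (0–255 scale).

171

t = 4112/100 = 41.12; the t ≤ 66 branch applies.
B = 138.5·ln(41.12 − 10) − 305.0 = 138.5·ln 31.12 − 305.0 = 138.5·3.4379 − 305.0 = 171.142.
Rounded: 171.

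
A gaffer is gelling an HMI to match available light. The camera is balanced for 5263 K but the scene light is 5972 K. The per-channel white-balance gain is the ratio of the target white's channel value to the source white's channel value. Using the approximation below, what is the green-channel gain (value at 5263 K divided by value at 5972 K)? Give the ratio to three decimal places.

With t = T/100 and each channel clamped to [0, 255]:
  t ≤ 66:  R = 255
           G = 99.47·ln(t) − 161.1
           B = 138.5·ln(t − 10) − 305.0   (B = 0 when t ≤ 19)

At 5972 K (t = 59.72):
  G = 99.47·ln 59.72 − 161.1 = 99.47·4.0897 − 161.1 = 245.699.
At 5263 K (t = 52.63):
  G = 99.47·ln 52.63 − 161.1 = 99.47·3.9633 − 161.1 = 233.128.
Gain = 233.128 / 245.699 = 0.9488 → 0.949.

0.949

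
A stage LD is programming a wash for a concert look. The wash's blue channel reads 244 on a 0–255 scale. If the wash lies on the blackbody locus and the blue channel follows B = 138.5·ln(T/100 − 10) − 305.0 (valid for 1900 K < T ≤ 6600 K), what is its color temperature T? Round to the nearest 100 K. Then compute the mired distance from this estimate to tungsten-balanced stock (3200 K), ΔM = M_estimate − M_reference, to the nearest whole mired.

-154 mireds

ln(t − 10) = (244 + 305.0) / 138.5 = 3.9639.
t − 10 = e^3.9639 = 52.662, so t = 62.662.
T = 100·t = 6266 K → 6300 K to the nearest 100 K.
M_estimate = 10⁶/6300 = 158.73; M_reference = 10⁶/3200 = 312.50.
ΔM = 158.73 − 312.50 = -153.77 → -154 mireds.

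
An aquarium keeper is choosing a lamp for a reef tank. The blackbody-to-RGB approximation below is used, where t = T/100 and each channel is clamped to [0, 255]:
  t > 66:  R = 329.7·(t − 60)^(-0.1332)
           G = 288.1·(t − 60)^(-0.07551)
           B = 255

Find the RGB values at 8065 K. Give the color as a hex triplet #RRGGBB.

#DCE5FF

t = 8065/100 = 80.65; the t > 66 branch applies.
R = 329.7·(80.65 − 60)^(-0.1332) = 329.7·20.65^(-0.1332) = 329.7·0.66812 = 220.278.
G = 288.1·(80.65 − 60)^(-0.07551) = 288.1·20.65^(-0.07551) = 288.1·0.79563 = 229.221.
B = 255 by definition for t > 66.
Rounded: (220, 229, 255).
In hex: #DCE5FF.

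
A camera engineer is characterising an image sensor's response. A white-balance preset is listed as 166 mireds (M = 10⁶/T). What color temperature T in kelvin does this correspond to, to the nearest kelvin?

6024 K

T = 10⁶ / 166 = 6024.10 K → 6024 K.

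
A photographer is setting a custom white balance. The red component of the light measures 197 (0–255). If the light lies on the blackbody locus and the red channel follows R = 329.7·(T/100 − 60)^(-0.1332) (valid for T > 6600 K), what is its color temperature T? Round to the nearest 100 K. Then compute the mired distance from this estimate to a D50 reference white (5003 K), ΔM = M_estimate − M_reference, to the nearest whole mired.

(t − 60)^(-0.1332) = 197/329.7 = 0.59751.
t − 60 = 0.59751^(1/-0.1332) = 0.59751^(-7.508) = 47.761, so t = 107.761.
T = 100·t = 10776 K → 10800 K to the nearest 100 K.
M_estimate = 10⁶/10800 = 92.59; M_reference = 10⁶/5003 = 199.88.
ΔM = 92.59 − 199.88 = -107.29 → -107 mireds.

-107 mireds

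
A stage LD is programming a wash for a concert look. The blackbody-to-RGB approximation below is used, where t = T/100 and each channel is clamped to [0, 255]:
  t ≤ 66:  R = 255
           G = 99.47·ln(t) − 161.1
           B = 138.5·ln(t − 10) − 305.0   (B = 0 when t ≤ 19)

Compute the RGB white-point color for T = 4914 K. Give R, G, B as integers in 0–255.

R=255, G=226, B=203

t = 4914/100 = 49.14; the t ≤ 66 branch applies.
R = 255 by definition for t ≤ 66.
G = 99.47·ln 49.14 − 161.1 = 99.47·3.8947 − 161.1 = 226.303.
B = 138.5·ln(49.14 − 10) − 305.0 = 138.5·ln 39.14 − 305.0 = 138.5·3.6671 − 305.0 = 202.900.
Rounded: (255, 226, 203).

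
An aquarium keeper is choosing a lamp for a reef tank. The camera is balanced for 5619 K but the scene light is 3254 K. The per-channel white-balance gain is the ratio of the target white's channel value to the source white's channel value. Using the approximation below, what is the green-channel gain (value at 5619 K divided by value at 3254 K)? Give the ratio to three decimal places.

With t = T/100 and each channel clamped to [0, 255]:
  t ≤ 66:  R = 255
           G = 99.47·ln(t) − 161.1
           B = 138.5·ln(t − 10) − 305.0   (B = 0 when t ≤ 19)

At 3254 K (t = 32.54):
  G = 99.47·ln 32.54 − 161.1 = 99.47·3.4825 − 161.1 = 185.301.
At 5619 K (t = 56.19):
  G = 99.47·ln 56.19 − 161.1 = 99.47·4.0287 − 161.1 = 239.639.
Gain = 239.639 / 185.301 = 1.2932 → 1.293.

1.293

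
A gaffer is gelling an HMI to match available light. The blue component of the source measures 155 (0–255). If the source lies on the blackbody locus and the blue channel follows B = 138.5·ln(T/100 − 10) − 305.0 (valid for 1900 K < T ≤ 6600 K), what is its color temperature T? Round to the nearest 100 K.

3800 K

ln(t − 10) = (155 + 305.0) / 138.5 = 3.3213.
t − 10 = e^3.3213 = 27.696, so t = 37.696.
T = 100·t = 3770 K → 3800 K to the nearest 100 K.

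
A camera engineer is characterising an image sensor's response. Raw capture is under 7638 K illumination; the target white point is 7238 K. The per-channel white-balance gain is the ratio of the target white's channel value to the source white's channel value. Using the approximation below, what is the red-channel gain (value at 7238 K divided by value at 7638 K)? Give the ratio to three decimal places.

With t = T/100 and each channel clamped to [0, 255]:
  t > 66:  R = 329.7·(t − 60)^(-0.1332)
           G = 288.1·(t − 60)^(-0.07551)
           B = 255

At 7638 K (t = 76.38):
  R = 329.7·(76.38 − 60)^(-0.1332) = 329.7·16.38^(-0.1332) = 329.7·0.68905 = 227.181.
At 7238 K (t = 72.38):
  R = 329.7·(72.38 − 60)^(-0.1332) = 329.7·12.38^(-0.1332) = 329.7·0.71524 = 235.813.
Gain = 235.813 / 227.181 = 1.0380 → 1.038.

1.038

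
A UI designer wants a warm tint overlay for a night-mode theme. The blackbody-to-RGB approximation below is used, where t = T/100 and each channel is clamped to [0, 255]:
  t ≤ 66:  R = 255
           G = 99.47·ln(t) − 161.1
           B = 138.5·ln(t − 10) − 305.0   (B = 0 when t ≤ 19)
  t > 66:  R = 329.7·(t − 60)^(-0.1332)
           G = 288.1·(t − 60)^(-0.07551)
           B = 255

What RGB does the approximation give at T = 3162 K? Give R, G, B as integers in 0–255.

R=255, G=182, B=121

t = 3162/100 = 31.62; the t ≤ 66 branch applies.
R = 255 by definition for t ≤ 66.
G = 99.47·ln 31.62 − 161.1 = 99.47·3.4538 − 161.1 = 182.448.
B = 138.5·ln(31.62 − 10) − 305.0 = 138.5·ln 21.62 − 305.0 = 138.5·3.0736 − 305.0 = 120.696.
Rounded: (255, 182, 121).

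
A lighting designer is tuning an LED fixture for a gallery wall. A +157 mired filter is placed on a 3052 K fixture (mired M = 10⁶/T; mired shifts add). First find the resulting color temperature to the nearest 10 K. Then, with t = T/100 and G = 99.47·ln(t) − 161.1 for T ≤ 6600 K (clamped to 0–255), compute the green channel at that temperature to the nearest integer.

140

M_in = 10⁶/3052 = 327.65; M_out = 327.65 + (+157) = 484.65.
T_out = 10⁶/484.65 = 2063.3 K → 2060 K; t = 20.6.
G = 99.47·ln 20.6 − 161.1 = 99.47·3.0253 − 161.1 = 139.826.
Rounded: 140.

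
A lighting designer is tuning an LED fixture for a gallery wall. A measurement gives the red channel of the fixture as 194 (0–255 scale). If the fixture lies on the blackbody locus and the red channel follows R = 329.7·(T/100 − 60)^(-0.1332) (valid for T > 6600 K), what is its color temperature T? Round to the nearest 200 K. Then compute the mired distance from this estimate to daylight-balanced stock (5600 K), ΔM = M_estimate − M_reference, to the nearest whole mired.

(t − 60)^(-0.1332) = 194/329.7 = 0.58841.
t − 60 = 0.58841^(1/-0.1332) = 0.58841^(-7.508) = 53.593, so t = 113.593.
T = 100·t = 11359 K → 11400 K to the nearest 200 K.
M_estimate = 10⁶/11400 = 87.72; M_reference = 10⁶/5600 = 178.57.
ΔM = 87.72 − 178.57 = -90.85 → -91 mireds.

-91 mireds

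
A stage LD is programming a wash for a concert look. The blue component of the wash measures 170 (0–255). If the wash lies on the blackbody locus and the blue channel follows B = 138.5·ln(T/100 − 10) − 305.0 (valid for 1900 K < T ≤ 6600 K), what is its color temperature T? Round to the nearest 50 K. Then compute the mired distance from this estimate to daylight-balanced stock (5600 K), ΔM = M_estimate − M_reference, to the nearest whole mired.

ln(t − 10) = (170 + 305.0) / 138.5 = 3.4296.
t − 10 = e^3.4296 = 30.864, so t = 40.864.
T = 100·t = 4086 K → 4100 K to the nearest 50 K.
M_estimate = 10⁶/4100 = 243.90; M_reference = 10⁶/5600 = 178.57.
ΔM = 243.90 − 178.57 = 65.33 → +65 mireds.

+65 mireds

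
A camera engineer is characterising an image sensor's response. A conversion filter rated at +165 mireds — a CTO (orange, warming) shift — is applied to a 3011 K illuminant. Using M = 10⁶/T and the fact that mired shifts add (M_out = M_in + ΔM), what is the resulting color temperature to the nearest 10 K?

M_in = 10⁶/3011 = 332.12 mireds.
M_out = 332.12 + (+165) = 497.12 mireds.
T_out = 10⁶/497.12 = 2011.6 K → 2010 K.

2010 K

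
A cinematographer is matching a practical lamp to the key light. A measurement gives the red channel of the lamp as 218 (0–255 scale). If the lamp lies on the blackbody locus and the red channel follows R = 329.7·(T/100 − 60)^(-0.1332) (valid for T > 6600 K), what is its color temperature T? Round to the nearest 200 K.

(t − 60)^(-0.1332) = 218/329.7 = 0.66121.
t − 60 = 0.66121^(1/-0.1332) = 0.66121^(-7.508) = 22.326, so t = 82.326.
T = 100·t = 8233 K → 8200 K to the nearest 200 K.

8200 K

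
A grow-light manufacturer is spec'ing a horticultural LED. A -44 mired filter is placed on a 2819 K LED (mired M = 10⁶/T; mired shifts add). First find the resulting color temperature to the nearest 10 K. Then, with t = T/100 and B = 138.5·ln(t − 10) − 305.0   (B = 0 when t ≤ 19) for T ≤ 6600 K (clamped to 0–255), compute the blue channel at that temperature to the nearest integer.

M_in = 10⁶/2819 = 354.74; M_out = 354.74 + (-44) = 310.74.
T_out = 10⁶/310.74 = 3218.2 K → 3220 K; t = 32.2.
B = 138.5·ln(32.2 − 10) − 305.0 = 138.5·ln 22.2 − 305.0 = 138.5·3.1001 − 305.0 = 124.363.
Rounded: 124.

124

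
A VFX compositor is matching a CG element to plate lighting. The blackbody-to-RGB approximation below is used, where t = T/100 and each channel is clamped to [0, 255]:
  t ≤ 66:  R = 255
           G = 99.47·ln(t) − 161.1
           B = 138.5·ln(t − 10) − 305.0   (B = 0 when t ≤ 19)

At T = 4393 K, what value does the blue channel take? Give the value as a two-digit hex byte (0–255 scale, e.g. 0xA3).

t = 4393/100 = 43.93; the t ≤ 66 branch applies.
B = 138.5·ln(43.93 − 10) − 305.0 = 138.5·ln 33.93 − 305.0 = 138.5·3.5243 − 305.0 = 183.115.
Rounded: 183; in hex, 0xB7.

0xB7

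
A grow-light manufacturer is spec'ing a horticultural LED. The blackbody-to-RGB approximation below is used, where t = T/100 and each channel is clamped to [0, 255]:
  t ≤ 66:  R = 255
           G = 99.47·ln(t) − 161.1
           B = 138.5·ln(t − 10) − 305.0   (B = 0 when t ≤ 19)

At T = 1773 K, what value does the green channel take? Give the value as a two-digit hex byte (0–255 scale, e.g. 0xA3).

t = 1773/100 = 17.73; the t ≤ 66 branch applies.
G = 99.47·ln 17.73 − 161.1 = 99.47·2.8753 − 161.1 = 124.902.
Rounded: 125; in hex, 0x7D.

0x7D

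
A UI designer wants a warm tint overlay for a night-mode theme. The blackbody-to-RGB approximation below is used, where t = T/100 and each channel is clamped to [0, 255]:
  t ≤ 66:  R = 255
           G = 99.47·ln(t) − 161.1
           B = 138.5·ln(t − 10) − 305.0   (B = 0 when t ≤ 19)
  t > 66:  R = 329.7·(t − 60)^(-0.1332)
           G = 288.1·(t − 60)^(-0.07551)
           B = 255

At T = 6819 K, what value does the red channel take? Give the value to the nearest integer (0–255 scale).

t = 6819/100 = 68.19; the t > 66 branch applies.
R = 329.7·(68.19 − 60)^(-0.1332) = 329.7·8.19^(-0.1332) = 329.7·0.75570 = 249.155.
Rounded: 249.

249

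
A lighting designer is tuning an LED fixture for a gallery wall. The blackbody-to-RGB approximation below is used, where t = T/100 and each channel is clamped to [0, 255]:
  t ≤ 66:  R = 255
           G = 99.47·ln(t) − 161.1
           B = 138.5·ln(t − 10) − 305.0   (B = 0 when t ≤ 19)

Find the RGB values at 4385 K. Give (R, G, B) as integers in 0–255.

t = 4385/100 = 43.85; the t ≤ 66 branch applies.
R = 255 by definition for t ≤ 66.
G = 99.47·ln 43.85 − 161.1 = 99.47·3.7808 − 161.1 = 214.974.
B = 138.5·ln(43.85 − 10) − 305.0 = 138.5·ln 33.85 − 305.0 = 138.5·3.5219 − 305.0 = 182.789.
Rounded: (255, 215, 183).

(255, 215, 183)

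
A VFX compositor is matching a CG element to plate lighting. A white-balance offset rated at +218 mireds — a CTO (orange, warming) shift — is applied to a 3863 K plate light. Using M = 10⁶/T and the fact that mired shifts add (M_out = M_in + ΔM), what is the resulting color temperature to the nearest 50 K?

2100 K

M_in = 10⁶/3863 = 258.87 mireds.
M_out = 258.87 + (+218) = 476.87 mireds.
T_out = 10⁶/476.87 = 2097.0 K → 2100 K.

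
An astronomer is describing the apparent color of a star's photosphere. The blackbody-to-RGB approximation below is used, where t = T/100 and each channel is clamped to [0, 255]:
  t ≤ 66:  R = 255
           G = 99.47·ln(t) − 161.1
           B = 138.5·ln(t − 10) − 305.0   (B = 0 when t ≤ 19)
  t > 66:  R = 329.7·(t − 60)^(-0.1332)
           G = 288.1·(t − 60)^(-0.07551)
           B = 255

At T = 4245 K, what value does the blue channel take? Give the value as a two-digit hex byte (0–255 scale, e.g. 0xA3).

0xB1

t = 4245/100 = 42.45; the t ≤ 66 branch applies.
B = 138.5·ln(42.45 − 10) − 305.0 = 138.5·ln 32.45 − 305.0 = 138.5·3.4797 − 305.0 = 176.939.
Rounded: 177; in hex, 0xB1.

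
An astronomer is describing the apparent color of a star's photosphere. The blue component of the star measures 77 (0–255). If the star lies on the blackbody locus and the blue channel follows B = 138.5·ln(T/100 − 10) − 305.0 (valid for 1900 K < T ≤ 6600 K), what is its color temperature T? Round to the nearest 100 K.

2600 K

ln(t − 10) = (77 + 305.0) / 138.5 = 2.7581.
t − 10 = e^2.7581 = 15.770, so t = 25.770.
T = 100·t = 2577 K → 2600 K to the nearest 100 K.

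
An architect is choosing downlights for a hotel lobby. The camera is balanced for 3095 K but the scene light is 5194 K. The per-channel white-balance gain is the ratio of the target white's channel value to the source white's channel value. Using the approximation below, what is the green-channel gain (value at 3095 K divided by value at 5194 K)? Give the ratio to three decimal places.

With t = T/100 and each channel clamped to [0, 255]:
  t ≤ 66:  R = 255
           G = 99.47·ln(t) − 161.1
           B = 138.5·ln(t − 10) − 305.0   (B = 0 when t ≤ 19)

At 5194 K (t = 51.94):
  G = 99.47·ln 51.94 − 161.1 = 99.47·3.9501 − 161.1 = 231.815.
At 3095 K (t = 30.95):
  G = 99.47·ln 30.95 − 161.1 = 99.47·3.4324 − 161.1 = 180.318.
Gain = 180.318 / 231.815 = 0.7779 → 0.778.

0.778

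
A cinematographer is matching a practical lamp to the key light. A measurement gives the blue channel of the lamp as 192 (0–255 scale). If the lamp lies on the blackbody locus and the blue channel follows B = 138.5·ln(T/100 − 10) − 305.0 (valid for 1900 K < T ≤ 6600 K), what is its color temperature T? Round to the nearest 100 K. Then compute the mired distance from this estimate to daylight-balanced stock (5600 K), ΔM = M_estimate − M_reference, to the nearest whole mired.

+39 mireds

ln(t − 10) = (192 + 305.0) / 138.5 = 3.5884.
t − 10 = e^3.5884 = 36.178, so t = 46.178.
T = 100·t = 4618 K → 4600 K to the nearest 100 K.
M_estimate = 10⁶/4600 = 217.39; M_reference = 10⁶/5600 = 178.57.
ΔM = 217.39 − 178.57 = 38.82 → +39 mireds.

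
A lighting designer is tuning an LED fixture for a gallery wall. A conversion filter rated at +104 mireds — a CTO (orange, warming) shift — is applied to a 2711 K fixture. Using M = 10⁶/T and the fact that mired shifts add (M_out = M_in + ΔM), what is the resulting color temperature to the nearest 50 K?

2100 K

M_in = 10⁶/2711 = 368.87 mireds.
M_out = 368.87 + (+104) = 472.87 mireds.
T_out = 10⁶/472.87 = 2114.8 K → 2100 K.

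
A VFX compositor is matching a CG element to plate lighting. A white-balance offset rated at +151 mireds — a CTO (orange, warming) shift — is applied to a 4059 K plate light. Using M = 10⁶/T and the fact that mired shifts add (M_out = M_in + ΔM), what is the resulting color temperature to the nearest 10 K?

2520 K

M_in = 10⁶/4059 = 246.37 mireds.
M_out = 246.37 + (+151) = 397.37 mireds.
T_out = 10⁶/397.37 = 2516.6 K → 2520 K.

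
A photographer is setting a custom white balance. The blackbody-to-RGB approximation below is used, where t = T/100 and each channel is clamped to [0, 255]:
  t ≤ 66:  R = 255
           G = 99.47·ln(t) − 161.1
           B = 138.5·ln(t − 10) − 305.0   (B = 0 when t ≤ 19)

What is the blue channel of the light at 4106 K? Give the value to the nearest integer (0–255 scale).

t = 4106/100 = 41.06; the t ≤ 66 branch applies.
B = 138.5·ln(41.06 − 10) − 305.0 = 138.5·ln 31.06 − 305.0 = 138.5·3.4359 − 305.0 = 170.875.
Rounded: 171.

171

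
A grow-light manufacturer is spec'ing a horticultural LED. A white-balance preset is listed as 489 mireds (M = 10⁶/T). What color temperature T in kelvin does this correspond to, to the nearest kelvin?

2045 K

T = 10⁶ / 489 = 2044.99 K → 2045 K.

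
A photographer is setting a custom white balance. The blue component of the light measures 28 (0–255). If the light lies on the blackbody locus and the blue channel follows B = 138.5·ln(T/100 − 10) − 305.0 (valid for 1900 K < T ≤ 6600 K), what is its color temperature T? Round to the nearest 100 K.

ln(t − 10) = (28 + 305.0) / 138.5 = 2.4043.
t − 10 = e^2.4043 = 11.071, so t = 21.071.
T = 100·t = 2107 K → 2100 K to the nearest 100 K.

2100 K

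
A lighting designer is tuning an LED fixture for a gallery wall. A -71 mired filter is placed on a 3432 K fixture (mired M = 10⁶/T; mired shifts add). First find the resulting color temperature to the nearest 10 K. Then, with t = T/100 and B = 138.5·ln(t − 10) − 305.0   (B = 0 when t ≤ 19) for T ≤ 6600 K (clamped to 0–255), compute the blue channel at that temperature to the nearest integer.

M_in = 10⁶/3432 = 291.38; M_out = 291.38 + (-71) = 220.38.
T_out = 10⁶/220.38 = 4537.7 K → 4540 K; t = 45.4.
B = 138.5·ln(45.4 − 10) − 305.0 = 138.5·ln 35.4 − 305.0 = 138.5·3.5667 − 305.0 = 188.990.
Rounded: 189.

189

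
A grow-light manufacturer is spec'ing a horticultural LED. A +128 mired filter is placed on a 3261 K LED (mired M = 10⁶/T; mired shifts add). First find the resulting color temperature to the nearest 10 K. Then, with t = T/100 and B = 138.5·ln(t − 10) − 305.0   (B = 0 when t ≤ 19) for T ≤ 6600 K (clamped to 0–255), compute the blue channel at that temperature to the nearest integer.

M_in = 10⁶/3261 = 306.65; M_out = 306.65 + (+128) = 434.65.
T_out = 10⁶/434.65 = 2300.7 K → 2300 K; t = 23.
B = 138.5·ln(23 − 10) − 305.0 = 138.5·ln 13 − 305.0 = 138.5·2.5649 − 305.0 = 50.245.
Rounded: 50.

50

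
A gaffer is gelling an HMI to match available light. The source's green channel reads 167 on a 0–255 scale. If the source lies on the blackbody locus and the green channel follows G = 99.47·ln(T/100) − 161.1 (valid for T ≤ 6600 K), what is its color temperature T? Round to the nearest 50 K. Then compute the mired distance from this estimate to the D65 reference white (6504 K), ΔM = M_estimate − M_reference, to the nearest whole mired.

+217 mireds

ln t = (167 + 161.1) / 99.47 = 3.2985.
t = e^3.2985 = 27.072.
T = 100·t = 2707 K → 2700 K to the nearest 50 K.
M_estimate = 10⁶/2700 = 370.37; M_reference = 10⁶/6504 = 153.75.
ΔM = 370.37 − 153.75 = 216.62 → +217 mireds.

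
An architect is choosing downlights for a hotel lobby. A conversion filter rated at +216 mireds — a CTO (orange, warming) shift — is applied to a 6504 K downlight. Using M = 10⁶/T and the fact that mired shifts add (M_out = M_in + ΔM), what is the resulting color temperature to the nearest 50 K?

2700 K

M_in = 10⁶/6504 = 153.75 mireds.
M_out = 153.75 + (+216) = 369.75 mireds.
T_out = 10⁶/369.75 = 2704.5 K → 2700 K.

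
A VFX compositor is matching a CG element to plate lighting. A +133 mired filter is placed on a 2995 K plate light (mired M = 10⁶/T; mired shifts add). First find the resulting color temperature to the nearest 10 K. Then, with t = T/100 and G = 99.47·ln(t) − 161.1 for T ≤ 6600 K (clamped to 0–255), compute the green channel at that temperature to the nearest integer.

M_in = 10⁶/2995 = 333.89; M_out = 333.89 + (+133) = 466.89.
T_out = 10⁶/466.89 = 2141.8 K → 2140 K; t = 21.4.
G = 99.47·ln 21.4 − 161.1 = 99.47·3.0634 − 161.1 = 143.615.
Rounded: 144.

144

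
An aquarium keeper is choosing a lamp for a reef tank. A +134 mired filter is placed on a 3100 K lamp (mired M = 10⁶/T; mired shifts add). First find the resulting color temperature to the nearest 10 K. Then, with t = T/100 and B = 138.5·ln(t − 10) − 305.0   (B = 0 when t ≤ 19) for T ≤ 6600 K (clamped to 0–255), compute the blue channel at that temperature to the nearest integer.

38

M_in = 10⁶/3100 = 322.58; M_out = 322.58 + (+134) = 456.58.
T_out = 10⁶/456.58 = 2190.2 K → 2190 K; t = 21.9.
B = 138.5·ln(21.9 − 10) − 305.0 = 138.5·ln 11.9 − 305.0 = 138.5·2.4765 − 305.0 = 38.001.
Rounded: 38.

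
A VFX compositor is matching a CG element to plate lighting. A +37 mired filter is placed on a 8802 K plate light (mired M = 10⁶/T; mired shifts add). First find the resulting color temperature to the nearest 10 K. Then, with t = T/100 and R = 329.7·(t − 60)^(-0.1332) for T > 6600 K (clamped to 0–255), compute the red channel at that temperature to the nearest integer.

255

M_in = 10⁶/8802 = 113.61; M_out = 113.61 + (+37) = 150.61.
T_out = 10⁶/150.61 = 6639.6 K → 6640 K; t = 66.4.
R = 329.7·(66.4 − 60)^(-0.1332) = 329.7·6.4^(-0.1332) = 329.7·0.78094 = 257.475 → clamped to 255.
Rounded: 255.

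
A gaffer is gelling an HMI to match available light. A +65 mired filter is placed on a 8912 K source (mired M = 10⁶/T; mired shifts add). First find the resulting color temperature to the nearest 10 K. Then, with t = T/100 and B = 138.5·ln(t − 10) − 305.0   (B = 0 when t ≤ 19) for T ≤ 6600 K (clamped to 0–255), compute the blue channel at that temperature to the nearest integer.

M_in = 10⁶/8912 = 112.21; M_out = 112.21 + (+65) = 177.21.
T_out = 10⁶/177.21 = 5643.1 K → 5640 K; t = 56.4.
B = 138.5·ln(56.4 − 10) − 305.0 = 138.5·ln 46.4 − 305.0 = 138.5·3.8373 − 305.0 = 226.466.
Rounded: 226.

226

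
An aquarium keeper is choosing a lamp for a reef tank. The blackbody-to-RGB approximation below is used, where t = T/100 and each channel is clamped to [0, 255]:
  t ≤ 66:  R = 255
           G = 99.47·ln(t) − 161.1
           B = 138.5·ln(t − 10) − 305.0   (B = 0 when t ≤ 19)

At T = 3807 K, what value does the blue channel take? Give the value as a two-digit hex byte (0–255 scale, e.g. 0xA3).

0x9D

t = 3807/100 = 38.07; the t ≤ 66 branch applies.
B = 138.5·ln(38.07 − 10) − 305.0 = 138.5·ln 28.07 − 305.0 = 138.5·3.3347 − 305.0 = 156.856.
Rounded: 157; in hex, 0x9D.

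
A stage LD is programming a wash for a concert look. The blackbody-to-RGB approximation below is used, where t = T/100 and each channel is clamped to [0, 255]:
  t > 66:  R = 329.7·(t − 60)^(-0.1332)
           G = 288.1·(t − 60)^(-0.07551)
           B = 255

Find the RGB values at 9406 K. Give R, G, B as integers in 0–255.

t = 9406/100 = 94.06; the t > 66 branch applies.
R = 329.7·(94.06 − 60)^(-0.1332) = 329.7·34.06^(-0.1332) = 329.7·0.62504 = 206.074.
G = 288.1·(94.06 − 60)^(-0.07551) = 288.1·34.06^(-0.07551) = 288.1·0.76613 = 220.721.
B = 255 by definition for t > 66.
Rounded: (206, 221, 255).

R=206, G=221, B=255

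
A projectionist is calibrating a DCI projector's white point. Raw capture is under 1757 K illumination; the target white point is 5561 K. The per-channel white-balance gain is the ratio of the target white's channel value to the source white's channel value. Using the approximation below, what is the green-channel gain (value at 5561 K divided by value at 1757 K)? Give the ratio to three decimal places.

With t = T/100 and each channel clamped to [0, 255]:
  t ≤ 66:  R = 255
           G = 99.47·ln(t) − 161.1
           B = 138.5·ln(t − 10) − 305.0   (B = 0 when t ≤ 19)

At 1757 K (t = 17.57):
  G = 99.47·ln 17.57 − 161.1 = 99.47·2.8662 − 161.1 = 124.000.
At 5561 K (t = 55.61):
  G = 99.47·ln 55.61 − 161.1 = 99.47·4.0184 − 161.1 = 238.607.
Gain = 238.607 / 124.000 = 1.9242 → 1.924.

1.924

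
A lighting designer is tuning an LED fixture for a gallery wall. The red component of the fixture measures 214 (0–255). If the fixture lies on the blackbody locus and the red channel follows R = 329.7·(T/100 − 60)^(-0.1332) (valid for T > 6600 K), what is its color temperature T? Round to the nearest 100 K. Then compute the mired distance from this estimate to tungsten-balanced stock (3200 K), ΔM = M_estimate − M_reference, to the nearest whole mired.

-196 mireds

(t − 60)^(-0.1332) = 214/329.7 = 0.64907.
t − 60 = 0.64907^(1/-0.1332) = 0.64907^(-7.508) = 25.657, so t = 85.657.
T = 100·t = 8566 K → 8600 K to the nearest 100 K.
M_estimate = 10⁶/8600 = 116.28; M_reference = 10⁶/3200 = 312.50.
ΔM = 116.28 − 312.50 = -196.22 → -196 mireds.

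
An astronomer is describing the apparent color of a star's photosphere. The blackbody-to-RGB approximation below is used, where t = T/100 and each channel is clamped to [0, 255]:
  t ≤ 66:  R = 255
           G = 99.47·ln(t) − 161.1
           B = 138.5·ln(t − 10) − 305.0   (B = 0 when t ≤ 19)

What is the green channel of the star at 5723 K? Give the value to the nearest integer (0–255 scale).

t = 5723/100 = 57.23; the t ≤ 66 branch applies.
G = 99.47·ln 57.23 − 161.1 = 99.47·4.0471 − 161.1 = 241.463.
Rounded: 241.

241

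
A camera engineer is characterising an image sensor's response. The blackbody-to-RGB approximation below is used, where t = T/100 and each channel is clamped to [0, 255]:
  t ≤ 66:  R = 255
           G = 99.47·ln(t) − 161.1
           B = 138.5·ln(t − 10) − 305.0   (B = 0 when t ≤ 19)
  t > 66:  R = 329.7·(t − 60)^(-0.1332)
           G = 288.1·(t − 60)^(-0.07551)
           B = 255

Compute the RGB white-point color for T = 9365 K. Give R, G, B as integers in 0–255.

R=206, G=221, B=255

t = 9365/100 = 93.65; the t > 66 branch applies.
R = 329.7·(93.65 − 60)^(-0.1332) = 329.7·33.65^(-0.1332) = 329.7·0.62605 = 206.407.
G = 288.1·(93.65 − 60)^(-0.07551) = 288.1·33.65^(-0.07551) = 288.1·0.76683 = 220.923.
B = 255 by definition for t > 66.
Rounded: (206, 221, 255).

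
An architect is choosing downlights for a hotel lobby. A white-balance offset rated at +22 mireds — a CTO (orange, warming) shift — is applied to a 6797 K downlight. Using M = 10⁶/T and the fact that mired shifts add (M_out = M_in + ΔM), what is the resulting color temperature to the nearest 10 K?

5910 K

M_in = 10⁶/6797 = 147.12 mireds.
M_out = 147.12 + (+22) = 169.12 mireds.
T_out = 10⁶/169.12 = 5912.8 K → 5910 K.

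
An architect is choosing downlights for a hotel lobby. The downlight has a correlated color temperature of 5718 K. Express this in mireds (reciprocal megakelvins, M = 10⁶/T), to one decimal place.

174.9 mireds

M = 10⁶ / 5718 = 174.886 → 174.9 mireds.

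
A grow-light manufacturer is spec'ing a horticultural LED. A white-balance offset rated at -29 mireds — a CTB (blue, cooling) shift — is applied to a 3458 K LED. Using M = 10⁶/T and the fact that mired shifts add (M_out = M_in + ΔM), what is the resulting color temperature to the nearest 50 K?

M_in = 10⁶/3458 = 289.18 mireds.
M_out = 289.18 + (-29) = 260.18 mireds.
T_out = 10⁶/260.18 = 3843.4 K → 3850 K.

3850 K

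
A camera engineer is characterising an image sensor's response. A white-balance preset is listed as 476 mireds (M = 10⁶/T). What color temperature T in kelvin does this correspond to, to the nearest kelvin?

T = 10⁶ / 476 = 2100.84 K → 2101 K.

2101 K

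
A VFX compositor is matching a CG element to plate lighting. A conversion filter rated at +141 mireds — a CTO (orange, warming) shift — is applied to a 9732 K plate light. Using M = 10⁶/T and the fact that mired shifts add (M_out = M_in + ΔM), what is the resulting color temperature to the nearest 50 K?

M_in = 10⁶/9732 = 102.75 mireds.
M_out = 102.75 + (+141) = 243.75 mireds.
T_out = 10⁶/243.75 = 4102.5 K → 4100 K.

4100 K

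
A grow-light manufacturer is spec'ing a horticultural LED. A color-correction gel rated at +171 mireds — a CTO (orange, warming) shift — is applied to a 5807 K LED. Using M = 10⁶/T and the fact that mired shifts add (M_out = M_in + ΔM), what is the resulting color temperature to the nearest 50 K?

2900 K

M_in = 10⁶/5807 = 172.21 mireds.
M_out = 172.21 + (+171) = 343.21 mireds.
T_out = 10⁶/343.21 = 2913.7 K → 2900 K.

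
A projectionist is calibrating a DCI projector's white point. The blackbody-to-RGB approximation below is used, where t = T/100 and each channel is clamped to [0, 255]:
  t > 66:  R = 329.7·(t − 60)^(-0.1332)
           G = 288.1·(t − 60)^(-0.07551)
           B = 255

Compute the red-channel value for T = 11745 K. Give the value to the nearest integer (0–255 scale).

t = 11745/100 = 117.45; the t > 66 branch applies.
R = 329.7·(117.45 − 60)^(-0.1332) = 329.7·57.45^(-0.1332) = 329.7·0.58299 = 192.212.
Rounded: 192.

192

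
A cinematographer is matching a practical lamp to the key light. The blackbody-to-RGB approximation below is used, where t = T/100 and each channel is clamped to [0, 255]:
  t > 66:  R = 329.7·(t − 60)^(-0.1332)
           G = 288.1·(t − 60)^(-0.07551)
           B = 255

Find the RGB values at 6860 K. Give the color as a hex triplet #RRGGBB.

t = 6860/100 = 68.6; the t > 66 branch applies.
R = 329.7·(68.6 − 60)^(-0.1332) = 329.7·8.6^(-0.1332) = 329.7·0.75080 = 247.539.
G = 288.1·(68.6 − 60)^(-0.07551) = 288.1·8.6^(-0.07551) = 288.1·0.85003 = 244.895.
B = 255 by definition for t > 66.
Rounded: (248, 245, 255).
In hex: #F8F5FF.

#F8F5FF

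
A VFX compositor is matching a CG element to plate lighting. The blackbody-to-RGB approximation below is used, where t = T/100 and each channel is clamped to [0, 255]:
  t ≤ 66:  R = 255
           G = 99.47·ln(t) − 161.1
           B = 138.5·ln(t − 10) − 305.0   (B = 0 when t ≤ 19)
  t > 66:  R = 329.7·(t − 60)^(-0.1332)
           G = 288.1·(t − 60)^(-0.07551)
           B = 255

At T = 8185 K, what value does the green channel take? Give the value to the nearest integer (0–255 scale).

t = 8185/100 = 81.85; the t > 66 branch applies.
G = 288.1·(81.85 − 60)^(-0.07551) = 288.1·21.85^(-0.07551) = 288.1·0.79224 = 228.245.
Rounded: 228.

228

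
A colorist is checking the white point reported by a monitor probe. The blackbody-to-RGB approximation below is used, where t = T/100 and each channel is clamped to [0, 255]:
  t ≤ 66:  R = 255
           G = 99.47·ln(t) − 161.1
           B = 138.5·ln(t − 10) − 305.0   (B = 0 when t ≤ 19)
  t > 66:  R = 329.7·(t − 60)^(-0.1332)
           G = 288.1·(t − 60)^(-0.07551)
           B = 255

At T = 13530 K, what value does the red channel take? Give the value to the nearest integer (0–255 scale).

185

t = 13530/100 = 135.3; the t > 66 branch applies.
R = 329.7·(135.3 − 60)^(-0.1332) = 329.7·75.3^(-0.1332) = 329.7·0.56236 = 185.409.
Rounded: 185.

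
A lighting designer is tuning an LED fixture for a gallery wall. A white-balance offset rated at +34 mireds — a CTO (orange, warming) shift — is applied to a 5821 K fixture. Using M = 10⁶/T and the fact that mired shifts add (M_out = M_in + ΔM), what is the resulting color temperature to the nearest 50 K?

4850 K

M_in = 10⁶/5821 = 171.79 mireds.
M_out = 171.79 + (+34) = 205.79 mireds.
T_out = 10⁶/205.79 = 4859.3 K → 4850 K.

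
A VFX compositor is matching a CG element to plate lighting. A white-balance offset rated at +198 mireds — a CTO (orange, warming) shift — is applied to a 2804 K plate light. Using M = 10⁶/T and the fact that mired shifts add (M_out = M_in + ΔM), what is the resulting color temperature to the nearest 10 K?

M_in = 10⁶/2804 = 356.63 mireds.
M_out = 356.63 + (+198) = 554.63 mireds.
T_out = 10⁶/554.63 = 1803.0 K → 1800 K.

1800 K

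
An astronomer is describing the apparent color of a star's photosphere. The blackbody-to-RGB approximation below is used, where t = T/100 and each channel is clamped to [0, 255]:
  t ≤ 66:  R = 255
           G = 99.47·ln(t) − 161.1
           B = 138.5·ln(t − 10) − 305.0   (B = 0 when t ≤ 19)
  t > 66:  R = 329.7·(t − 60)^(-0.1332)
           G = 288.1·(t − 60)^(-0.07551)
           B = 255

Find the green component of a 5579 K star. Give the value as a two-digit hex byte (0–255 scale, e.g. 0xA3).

t = 5579/100 = 55.79; the t ≤ 66 branch applies.
G = 99.47·ln 55.79 − 161.1 = 99.47·4.0216 − 161.1 = 238.928.
Rounded: 239; in hex, 0xEF.

0xEF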